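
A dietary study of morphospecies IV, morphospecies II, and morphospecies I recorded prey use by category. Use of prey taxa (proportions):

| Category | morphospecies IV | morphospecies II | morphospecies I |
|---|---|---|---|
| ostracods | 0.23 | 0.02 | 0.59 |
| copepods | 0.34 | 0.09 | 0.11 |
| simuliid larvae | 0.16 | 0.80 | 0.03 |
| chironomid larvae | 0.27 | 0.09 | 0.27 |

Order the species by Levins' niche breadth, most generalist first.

morphospecies IV > morphospecies I > morphospecies II

Σp_IVᵢ² = 0.23² + 0.34² + 0.16² + 0.27² = 0.0529 + 0.1156 + 0.0256 + 0.0729 = 0.2670
B_IV = 1 / 0.2670 = 3.7453
Σp_IIᵢ² = 0.02² + 0.09² + 0.80² + 0.09² = 0.0004 + 0.0081 + 0.6400 + 0.0081 = 0.6566
B_II = 1 / 0.6566 = 1.5230
Σp_Iᵢ² = 0.59² + 0.11² + 0.03² + 0.27² = 0.3481 + 0.0121 + 0.0009 + 0.0729 = 0.4340
B_I = 1 / 0.4340 = 2.3041
Ranking by B (broadest → narrowest): morphospecies IV (3.75) > morphospecies I (2.30) > morphospecies II (1.52)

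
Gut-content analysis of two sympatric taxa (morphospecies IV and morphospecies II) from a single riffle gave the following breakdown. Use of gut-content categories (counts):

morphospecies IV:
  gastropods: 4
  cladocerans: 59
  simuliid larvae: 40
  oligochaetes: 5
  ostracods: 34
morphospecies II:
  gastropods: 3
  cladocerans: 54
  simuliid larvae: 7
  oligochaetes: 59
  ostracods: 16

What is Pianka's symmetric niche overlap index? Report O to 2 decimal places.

0.67

Proportions for morphospecies IV (n=142): 4/142=0.0282, 59/142=0.4155, 40/142=0.2817, 5/142=0.0352, 34/142=0.2394
Proportions for morphospecies II (n=139): 3/139=0.0216, 54/139=0.3885, 7/139=0.0504, 59/139=0.4245, 16/139=0.1151
Σ p₁ᵢp₂ᵢ = 0.000609 + 0.161422 + 0.014198 + 0.014942 + 0.027555 = 0.218726
Σp_1ᵢ² = 0.0282² + 0.4155² + 0.2817² + 0.0352² + 0.2394² = 0.000795 + 0.172640 + 0.079355 + 0.001239 + 0.057312 = 0.311341
Σp_2ᵢ² = 0.0216² + 0.3885² + 0.0504² + 0.4245² + 0.1151² = 0.000467 + 0.150932 + 0.002540 + 0.180200 + 0.013248 = 0.347387
O = 0.218726 / √(0.311341 × 0.347387) = 0.218726 / 0.3288705 = 0.6651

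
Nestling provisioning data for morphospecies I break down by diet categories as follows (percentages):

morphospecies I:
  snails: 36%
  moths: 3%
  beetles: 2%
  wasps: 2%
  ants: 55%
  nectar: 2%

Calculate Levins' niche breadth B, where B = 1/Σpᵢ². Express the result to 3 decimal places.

2.303

Convert percentages to proportions (divide by 100).
Σpᵢ² = 0.36² + 0.03² + 0.02² + 0.02² + 0.55² + 0.02² = 0.1296 + 0.0009 + 0.0004 + 0.0004 + 0.3025 + 0.0004 = 0.4342
B = 1 / 0.4342 = 2.30309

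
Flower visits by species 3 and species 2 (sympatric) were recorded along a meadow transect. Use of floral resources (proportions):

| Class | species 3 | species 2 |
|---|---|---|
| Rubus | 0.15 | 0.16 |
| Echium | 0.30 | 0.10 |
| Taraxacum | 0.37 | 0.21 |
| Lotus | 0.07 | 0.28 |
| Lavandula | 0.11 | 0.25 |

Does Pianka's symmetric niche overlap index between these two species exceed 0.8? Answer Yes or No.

Σ p₁ᵢp₂ᵢ = 0.0240 + 0.0300 + 0.0777 + 0.0196 + 0.0275 = 0.1788
Σp_1ᵢ² = 0.15² + 0.30² + 0.37² + 0.07² + 0.11² = 0.0225 + 0.0900 + 0.1369 + 0.0049 + 0.0121 = 0.2664
Σp_2ᵢ² = 0.16² + 0.10² + 0.21² + 0.28² + 0.25² = 0.0256 + 0.0100 + 0.0441 + 0.0784 + 0.0625 = 0.2206
O = 0.1788 / √(0.2664 × 0.2206) = 0.1788 / 0.24242 = 0.7376
O = 0.7376 < 0.8 → No.

No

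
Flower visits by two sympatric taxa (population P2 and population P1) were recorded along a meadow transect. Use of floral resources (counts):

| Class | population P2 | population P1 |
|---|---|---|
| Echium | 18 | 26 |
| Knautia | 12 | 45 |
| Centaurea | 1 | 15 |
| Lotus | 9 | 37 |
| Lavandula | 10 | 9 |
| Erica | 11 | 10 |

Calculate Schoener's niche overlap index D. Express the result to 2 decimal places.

Proportions for population P2 (n=61): 18/61=0.2951, 12/61=0.1967, 1/61=0.0164, 9/61=0.1475, 10/61=0.1639, 11/61=0.1803
Proportions for population P1 (n=142): 26/142=0.1831, 45/142=0.3169, 15/142=0.1056, 37/142=0.2606, 9/142=0.0634, 10/142=0.0704
Σ|p₁ᵢ − p₂ᵢ| = 0.1120 + 0.1202 + 0.0892 + 0.1131 + 0.1005 + 0.1099 = 0.6449
D = 1 − ½ × 0.6449 = 1 − 0.32245 = 0.67755

0.68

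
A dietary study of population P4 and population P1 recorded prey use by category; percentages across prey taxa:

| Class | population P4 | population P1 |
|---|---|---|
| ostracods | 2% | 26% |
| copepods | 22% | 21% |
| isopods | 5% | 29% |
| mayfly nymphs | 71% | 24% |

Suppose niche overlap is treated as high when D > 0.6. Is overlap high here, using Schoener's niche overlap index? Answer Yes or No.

No

Convert percentages to proportions (divide by 100).
Σ|p₁ᵢ − p₂ᵢ| = 0.24 + 0.01 + 0.24 + 0.47 = 0.96
D = 1 − ½ × 0.96 = 1 − 0.480 = 0.5200
D = 0.5200 < 0.6 → No.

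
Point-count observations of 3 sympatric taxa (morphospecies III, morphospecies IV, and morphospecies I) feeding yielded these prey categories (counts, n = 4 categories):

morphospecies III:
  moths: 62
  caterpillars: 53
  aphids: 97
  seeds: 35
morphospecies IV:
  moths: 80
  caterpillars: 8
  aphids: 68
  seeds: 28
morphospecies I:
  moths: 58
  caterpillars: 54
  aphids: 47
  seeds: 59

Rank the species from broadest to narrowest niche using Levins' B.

morphospecies I > morphospecies III > morphospecies IV

Proportions for morphospecies III (n=247): 62/247=0.2510, 53/247=0.2146, 97/247=0.3927, 35/247=0.1417
Proportions for morphospecies IV (n=184): 80/184=0.4348, 8/184=0.0435, 68/184=0.3696, 28/184=0.1522
Proportions for morphospecies I (n=218): 58/218=0.2661, 54/218=0.2477, 47/218=0.2156, 59/218=0.2706
Σp_IIIᵢ² = 0.2510² + 0.2146² + 0.3927² + 0.1417² = 0.063001 + 0.046053 + 0.154213 + 0.020079 = 0.283346
B_III = 1 / 0.283346 = 3.5293
Σp_IVᵢ² = 0.4348² + 0.0435² + 0.3696² + 0.1522² = 0.189051 + 0.001892 + 0.136604 + 0.023165 = 0.350712
B_IV = 1 / 0.350712 = 2.8513
Σp_Iᵢ² = 0.2661² + 0.2477² + 0.2156² + 0.2706² = 0.070809 + 0.061355 + 0.046483 + 0.073224 = 0.251871
B_I = 1 / 0.251871 = 3.9703
Ranking by B (broadest → narrowest): morphospecies I (3.97) > morphospecies III (3.53) > morphospecies IV (2.85)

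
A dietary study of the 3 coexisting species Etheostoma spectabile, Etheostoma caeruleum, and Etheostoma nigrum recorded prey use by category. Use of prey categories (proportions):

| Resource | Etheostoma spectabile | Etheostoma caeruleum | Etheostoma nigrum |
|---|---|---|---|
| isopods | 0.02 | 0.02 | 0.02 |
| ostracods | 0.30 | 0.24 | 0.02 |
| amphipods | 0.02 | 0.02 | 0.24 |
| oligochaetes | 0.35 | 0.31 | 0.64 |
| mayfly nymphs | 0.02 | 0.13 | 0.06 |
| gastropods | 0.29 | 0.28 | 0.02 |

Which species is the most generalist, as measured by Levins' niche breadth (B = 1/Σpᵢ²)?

Etheostoma caeruleum

Σp_specᵢ² = 0.02² + 0.30² + 0.02² + 0.35² + 0.02² + 0.29² = 0.0004 + 0.0900 + 0.0004 + 0.1225 + 0.0004 + 0.0841 = 0.2978
B_spec = 1 / 0.2978 = 3.3580
Σp_caerᵢ² = 0.02² + 0.24² + 0.02² + 0.31² + 0.13² + 0.28² = 0.0004 + 0.0576 + 0.0004 + 0.0961 + 0.0169 + 0.0784 = 0.2498
B_caer = 1 / 0.2498 = 4.0032
Σp_nigrᵢ² = 0.02² + 0.02² + 0.24² + 0.64² + 0.06² + 0.02² = 0.0004 + 0.0004 + 0.0576 + 0.4096 + 0.0036 + 0.0004 = 0.4720
B_nigr = 1 / 0.4720 = 2.1186
Highest B → broadest niche (most generalist): Etheostoma caeruleum (B = 4.00).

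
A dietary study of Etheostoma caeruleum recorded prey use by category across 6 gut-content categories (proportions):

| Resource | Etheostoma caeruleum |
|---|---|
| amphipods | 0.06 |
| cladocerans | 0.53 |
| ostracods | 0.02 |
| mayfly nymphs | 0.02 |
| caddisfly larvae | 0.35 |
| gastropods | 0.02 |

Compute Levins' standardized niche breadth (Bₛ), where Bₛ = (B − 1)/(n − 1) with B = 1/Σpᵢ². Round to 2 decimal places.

Σpᵢ² = 0.06² + 0.53² + 0.02² + 0.02² + 0.35² + 0.02² = 0.0036 + 0.2809 + 0.0004 + 0.0004 + 0.1225 + 0.0004 = 0.4082
B = 1 / 0.4082 = 2.4498
Bₛ = (B − 1)/(n − 1) = (2.4498 − 1)/(6 − 1) = 1.4498/5 = 0.2900

0.29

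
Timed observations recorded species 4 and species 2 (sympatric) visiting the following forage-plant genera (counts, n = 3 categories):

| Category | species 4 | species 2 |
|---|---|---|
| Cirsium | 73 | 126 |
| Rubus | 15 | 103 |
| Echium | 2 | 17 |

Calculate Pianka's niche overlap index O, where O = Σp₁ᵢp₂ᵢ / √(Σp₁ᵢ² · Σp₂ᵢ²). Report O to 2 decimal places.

Proportions for species 4 (n=90): 73/90=0.8111, 15/90=0.1667, 2/90=0.0222
Proportions for species 2 (n=246): 126/246=0.5122, 103/246=0.4187, 17/246=0.0691
Σ p₁ᵢp₂ᵢ = 0.415445 + 0.069797 + 0.001534 = 0.486776
Σp_1ᵢ² = 0.8111² + 0.1667² + 0.0222² = 0.657883 + 0.027789 + 0.000493 = 0.686165
Σp_2ᵢ² = 0.5122² + 0.4187² + 0.0691² = 0.262349 + 0.175310 + 0.004775 = 0.442434
O = 0.486776 / √(0.686165 × 0.442434) = 0.486776 / 0.5509834 = 0.8835

0.88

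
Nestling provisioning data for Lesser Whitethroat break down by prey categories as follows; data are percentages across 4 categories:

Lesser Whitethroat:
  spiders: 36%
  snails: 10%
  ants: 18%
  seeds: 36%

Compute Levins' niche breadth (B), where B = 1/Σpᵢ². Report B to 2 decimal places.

Convert percentages to proportions (divide by 100).
Σpᵢ² = 0.36² + 0.10² + 0.18² + 0.36² = 0.1296 + 0.0100 + 0.0324 + 0.1296 = 0.3016
B = 1 / 0.3016 = 3.3156

3.32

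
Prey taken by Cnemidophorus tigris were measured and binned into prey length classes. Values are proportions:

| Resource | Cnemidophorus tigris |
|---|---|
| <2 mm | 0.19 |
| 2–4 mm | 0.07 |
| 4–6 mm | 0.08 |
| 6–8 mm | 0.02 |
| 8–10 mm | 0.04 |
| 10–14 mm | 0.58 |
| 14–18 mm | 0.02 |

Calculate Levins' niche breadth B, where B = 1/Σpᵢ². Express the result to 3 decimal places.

2.589

Σpᵢ² = 0.19² + 0.07² + 0.08² + 0.02² + 0.04² + 0.58² + 0.02² = 0.0361 + 0.0049 + 0.0064 + 0.0004 + 0.0016 + 0.3364 + 0.0004 = 0.3862
B = 1 / 0.3862 = 2.58933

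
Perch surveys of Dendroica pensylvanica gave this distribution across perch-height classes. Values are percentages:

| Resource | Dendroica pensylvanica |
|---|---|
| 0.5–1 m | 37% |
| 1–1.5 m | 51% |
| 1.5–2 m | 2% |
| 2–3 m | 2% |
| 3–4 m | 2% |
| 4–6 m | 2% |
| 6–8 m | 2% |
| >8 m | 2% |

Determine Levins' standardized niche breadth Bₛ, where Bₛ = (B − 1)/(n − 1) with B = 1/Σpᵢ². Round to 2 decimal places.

0.21

Convert percentages to proportions (divide by 100).
Σpᵢ² = 0.37² + 0.51² + 0.02² + 0.02² + 0.02² + 0.02² + 0.02² + 0.02² = 0.1369 + 0.2601 + 0.0004 + 0.0004 + 0.0004 + 0.0004 + 0.0004 + 0.0004 = 0.3994
B = 1 / 0.3994 = 2.5038
Bₛ = (B − 1)/(n − 1) = (2.5038 − 1)/(8 − 1) = 1.5038/7 = 0.2148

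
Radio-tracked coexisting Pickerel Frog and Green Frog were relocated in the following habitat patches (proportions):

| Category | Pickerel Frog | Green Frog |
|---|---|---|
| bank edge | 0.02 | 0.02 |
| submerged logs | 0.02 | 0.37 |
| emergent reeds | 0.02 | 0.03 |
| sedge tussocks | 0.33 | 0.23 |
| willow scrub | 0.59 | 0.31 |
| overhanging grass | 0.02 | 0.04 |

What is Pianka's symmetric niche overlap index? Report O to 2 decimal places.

Σ p₁ᵢp₂ᵢ = 0.0004 + 0.0074 + 0.0006 + 0.0759 + 0.1829 + 0.0008 = 0.2680
Σp_1ᵢ² = 0.02² + 0.02² + 0.02² + 0.33² + 0.59² + 0.02² = 0.0004 + 0.0004 + 0.0004 + 0.1089 + 0.3481 + 0.0004 = 0.4586
Σp_2ᵢ² = 0.02² + 0.37² + 0.03² + 0.23² + 0.31² + 0.04² = 0.0004 + 0.1369 + 0.0009 + 0.0529 + 0.0961 + 0.0016 = 0.2888
O = 0.2680 / √(0.4586 × 0.2888) = 0.2680 / 0.36393 = 0.7364

0.74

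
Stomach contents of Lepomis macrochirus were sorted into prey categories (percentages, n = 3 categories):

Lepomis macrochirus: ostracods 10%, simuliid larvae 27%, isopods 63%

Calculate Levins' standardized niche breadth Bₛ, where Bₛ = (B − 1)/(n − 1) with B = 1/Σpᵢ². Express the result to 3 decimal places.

0.542

Convert percentages to proportions (divide by 100).
Σpᵢ² = 0.10² + 0.27² + 0.63² = 0.0100 + 0.0729 + 0.3969 = 0.4798
B = 1 / 0.4798 = 2.08420
Bₛ = (B − 1)/(n − 1) = (2.08420 − 1)/(3 − 1) = 1.08420/2 = 0.54210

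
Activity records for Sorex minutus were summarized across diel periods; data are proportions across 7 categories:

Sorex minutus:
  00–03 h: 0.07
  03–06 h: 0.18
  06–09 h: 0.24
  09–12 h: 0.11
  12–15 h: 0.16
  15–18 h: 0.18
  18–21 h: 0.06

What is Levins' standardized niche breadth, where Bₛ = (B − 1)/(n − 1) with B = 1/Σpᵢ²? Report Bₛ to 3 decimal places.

Σpᵢ² = 0.07² + 0.18² + 0.24² + 0.11² + 0.16² + 0.18² + 0.06² = 0.0049 + 0.0324 + 0.0576 + 0.0121 + 0.0256 + 0.0324 + 0.0036 = 0.1686
B = 1 / 0.1686 = 5.93120
Bₛ = (B − 1)/(n − 1) = (5.93120 − 1)/(7 − 1) = 4.93120/6 = 0.82187

0.822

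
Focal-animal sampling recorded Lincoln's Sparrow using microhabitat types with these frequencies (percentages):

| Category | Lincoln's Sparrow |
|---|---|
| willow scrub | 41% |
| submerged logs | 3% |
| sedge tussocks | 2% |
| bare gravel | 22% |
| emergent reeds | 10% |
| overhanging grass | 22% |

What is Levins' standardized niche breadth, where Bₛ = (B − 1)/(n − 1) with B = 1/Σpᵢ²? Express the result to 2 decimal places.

Convert percentages to proportions (divide by 100).
Σpᵢ² = 0.41² + 0.03² + 0.02² + 0.22² + 0.10² + 0.22² = 0.1681 + 0.0009 + 0.0004 + 0.0484 + 0.0100 + 0.0484 = 0.2762
B = 1 / 0.2762 = 3.6206
Bₛ = (B − 1)/(n − 1) = (3.6206 − 1)/(6 − 1) = 2.6206/5 = 0.5241

0.52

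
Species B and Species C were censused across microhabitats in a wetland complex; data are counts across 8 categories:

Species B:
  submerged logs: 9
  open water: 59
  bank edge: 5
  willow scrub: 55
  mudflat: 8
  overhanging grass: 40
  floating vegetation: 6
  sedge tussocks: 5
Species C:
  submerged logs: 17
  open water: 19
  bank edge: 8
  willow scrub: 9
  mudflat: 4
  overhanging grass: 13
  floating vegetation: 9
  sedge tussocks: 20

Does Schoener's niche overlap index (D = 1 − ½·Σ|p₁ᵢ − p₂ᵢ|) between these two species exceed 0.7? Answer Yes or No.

No

Proportions for Species B (n=187): 9/187=0.0481, 59/187=0.3155, 5/187=0.0267, 55/187=0.2941, 8/187=0.0428, 40/187=0.2139, 6/187=0.0321, 5/187=0.0267
Proportions for Species C (n=99): 17/99=0.1717, 19/99=0.1919, 8/99=0.0808, 9/99=0.0909, 4/99=0.0404, 13/99=0.1313, 9/99=0.0909, 20/99=0.2020
Σ|p₁ᵢ − p₂ᵢ| = 0.1236 + 0.1236 + 0.0541 + 0.2032 + 0.0024 + 0.0826 + 0.0588 + 0.1753 = 0.8236
D = 1 − ½ × 0.8236 = 1 − 0.41180 = 0.58820
D = 0.58820 < 0.7 → No.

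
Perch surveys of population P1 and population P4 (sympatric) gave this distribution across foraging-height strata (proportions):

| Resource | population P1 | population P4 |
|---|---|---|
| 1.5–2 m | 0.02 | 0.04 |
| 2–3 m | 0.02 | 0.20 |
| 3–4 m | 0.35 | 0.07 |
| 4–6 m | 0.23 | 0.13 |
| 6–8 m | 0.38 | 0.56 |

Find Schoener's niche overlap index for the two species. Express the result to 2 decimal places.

0.62

Σ|p₁ᵢ − p₂ᵢ| = 0.02 + 0.18 + 0.28 + 0.10 + 0.18 = 0.76
D = 1 − ½ × 0.76 = 1 − 0.380 = 0.6200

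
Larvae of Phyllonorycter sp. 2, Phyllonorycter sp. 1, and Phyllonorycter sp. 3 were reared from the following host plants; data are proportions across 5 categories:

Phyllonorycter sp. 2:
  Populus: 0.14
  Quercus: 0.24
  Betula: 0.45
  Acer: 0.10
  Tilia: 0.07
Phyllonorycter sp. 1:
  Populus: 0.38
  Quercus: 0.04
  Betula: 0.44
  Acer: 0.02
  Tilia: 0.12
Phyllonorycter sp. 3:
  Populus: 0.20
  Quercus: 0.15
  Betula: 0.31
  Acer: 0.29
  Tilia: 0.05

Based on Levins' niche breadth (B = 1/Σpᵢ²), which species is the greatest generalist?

Σp_2ᵢ² = 0.14² + 0.24² + 0.45² + 0.10² + 0.07² = 0.0196 + 0.0576 + 0.2025 + 0.0100 + 0.0049 = 0.2946
B_2 = 1 / 0.2946 = 3.3944
Σp_1ᵢ² = 0.38² + 0.04² + 0.44² + 0.02² + 0.12² = 0.1444 + 0.0016 + 0.1936 + 0.0004 + 0.0144 = 0.3544
B_1 = 1 / 0.3544 = 2.8217
Σp_3ᵢ² = 0.20² + 0.15² + 0.31² + 0.29² + 0.05² = 0.0400 + 0.0225 + 0.0961 + 0.0841 + 0.0025 = 0.2452
B_3 = 1 / 0.2452 = 4.0783
Highest B → broadest niche (most generalist): Phyllonorycter sp. 3 (B = 4.08).

Phyllonorycter sp. 3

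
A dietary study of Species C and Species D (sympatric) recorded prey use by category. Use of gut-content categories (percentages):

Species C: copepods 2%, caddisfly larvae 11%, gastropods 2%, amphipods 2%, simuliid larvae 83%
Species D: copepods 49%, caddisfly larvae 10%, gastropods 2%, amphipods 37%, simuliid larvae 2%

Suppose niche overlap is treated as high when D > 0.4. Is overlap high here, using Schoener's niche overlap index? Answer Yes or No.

Convert percentages to proportions (divide by 100).
Σ|p₁ᵢ − p₂ᵢ| = 0.47 + 0.01 + 0.00 + 0.35 + 0.81 = 1.64
D = 1 − ½ × 1.64 = 1 − 0.820 = 0.1800
D = 0.1800 < 0.4 → No.

No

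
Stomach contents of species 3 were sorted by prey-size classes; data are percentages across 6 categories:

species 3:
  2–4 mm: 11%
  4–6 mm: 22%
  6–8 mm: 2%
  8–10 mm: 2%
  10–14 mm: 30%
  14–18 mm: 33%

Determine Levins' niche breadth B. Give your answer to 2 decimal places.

3.84

Convert percentages to proportions (divide by 100).
Σpᵢ² = 0.11² + 0.22² + 0.02² + 0.02² + 0.30² + 0.33² = 0.0121 + 0.0484 + 0.0004 + 0.0004 + 0.0900 + 0.1089 = 0.2602
B = 1 / 0.2602 = 3.8432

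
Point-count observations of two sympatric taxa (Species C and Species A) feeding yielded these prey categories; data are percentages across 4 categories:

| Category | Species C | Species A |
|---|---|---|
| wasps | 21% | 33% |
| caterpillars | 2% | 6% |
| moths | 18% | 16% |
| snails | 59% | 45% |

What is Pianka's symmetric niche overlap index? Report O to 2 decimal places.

0.96

Convert percentages to proportions (divide by 100).
Σ p₁ᵢp₂ᵢ = 0.0693 + 0.0012 + 0.0288 + 0.2655 = 0.3648
Σp_1ᵢ² = 0.21² + 0.02² + 0.18² + 0.59² = 0.0441 + 0.0004 + 0.0324 + 0.3481 = 0.4250
Σp_2ᵢ² = 0.33² + 0.06² + 0.16² + 0.45² = 0.1089 + 0.0036 + 0.0256 + 0.2025 = 0.3406
O = 0.3648 / √(0.4250 × 0.3406) = 0.3648 / 0.38047 = 0.9588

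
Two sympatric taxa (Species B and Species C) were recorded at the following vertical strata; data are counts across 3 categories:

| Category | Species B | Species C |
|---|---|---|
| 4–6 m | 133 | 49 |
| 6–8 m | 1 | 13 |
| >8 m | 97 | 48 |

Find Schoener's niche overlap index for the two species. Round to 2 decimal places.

0.87

Proportions for Species B (n=231): 133/231=0.5758, 1/231=0.0043, 97/231=0.4199
Proportions for Species C (n=110): 49/110=0.4455, 13/110=0.1182, 48/110=0.4364
Σ|p₁ᵢ − p₂ᵢ| = 0.1303 + 0.1139 + 0.0165 = 0.2607
D = 1 − ½ × 0.2607 = 1 − 0.13035 = 0.86965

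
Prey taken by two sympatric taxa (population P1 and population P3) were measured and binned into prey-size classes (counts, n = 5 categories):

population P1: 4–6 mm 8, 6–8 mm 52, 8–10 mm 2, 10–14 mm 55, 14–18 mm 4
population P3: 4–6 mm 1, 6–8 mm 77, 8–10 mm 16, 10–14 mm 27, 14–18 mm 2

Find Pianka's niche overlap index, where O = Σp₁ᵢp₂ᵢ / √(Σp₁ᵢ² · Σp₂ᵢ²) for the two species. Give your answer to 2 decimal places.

0.87

Proportions for population P1 (n=121): 8/121=0.0661, 52/121=0.4298, 2/121=0.0165, 55/121=0.4545, 4/121=0.0331
Proportions for population P3 (n=123): 1/123=0.0081, 77/123=0.6260, 16/123=0.1301, 27/123=0.2195, 2/123=0.0163
Σ p₁ᵢp₂ᵢ = 0.000535 + 0.269055 + 0.002147 + 0.099763 + 0.000540 = 0.372040
Σp_1ᵢ² = 0.0661² + 0.4298² + 0.0165² + 0.4545² + 0.0331² = 0.004369 + 0.184728 + 0.000272 + 0.206570 + 0.001096 = 0.397035
Σp_2ᵢ² = 0.0081² + 0.6260² + 0.1301² + 0.2195² + 0.0163² = 0.000066 + 0.391876 + 0.016926 + 0.048180 + 0.000266 = 0.457314
O = 0.372040 / √(0.397035 × 0.457314) = 0.372040 / 0.4261099 = 0.8731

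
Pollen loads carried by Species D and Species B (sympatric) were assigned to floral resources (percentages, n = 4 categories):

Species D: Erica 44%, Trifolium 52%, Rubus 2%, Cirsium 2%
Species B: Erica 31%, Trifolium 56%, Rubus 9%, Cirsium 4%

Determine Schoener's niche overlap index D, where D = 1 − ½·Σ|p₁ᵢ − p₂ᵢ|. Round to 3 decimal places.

Convert percentages to proportions (divide by 100).
Σ|p₁ᵢ − p₂ᵢ| = 0.13 + 0.04 + 0.07 + 0.02 = 0.26
D = 1 − ½ × 0.26 = 1 − 0.130 = 0.87000

0.870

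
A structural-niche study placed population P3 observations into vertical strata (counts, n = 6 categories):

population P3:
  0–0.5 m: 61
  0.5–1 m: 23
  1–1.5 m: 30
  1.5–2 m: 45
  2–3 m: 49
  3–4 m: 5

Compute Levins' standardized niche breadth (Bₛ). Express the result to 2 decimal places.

0.75

Proportions for population P3 (n=213): 61/213=0.2864, 23/213=0.1080, 30/213=0.1408, 45/213=0.2113, 49/213=0.2300, 5/213=0.0235
Σpᵢ² = 0.2864² + 0.1080² + 0.1408² + 0.2113² + 0.2300² + 0.0235² = 0.082025 + 0.011664 + 0.019825 + 0.044648 + 0.052900 + 0.000552 = 0.211614
B = 1 / 0.211614 = 4.7256
Bₛ = (B − 1)/(n − 1) = (4.7256 − 1)/(6 − 1) = 3.7256/5 = 0.7451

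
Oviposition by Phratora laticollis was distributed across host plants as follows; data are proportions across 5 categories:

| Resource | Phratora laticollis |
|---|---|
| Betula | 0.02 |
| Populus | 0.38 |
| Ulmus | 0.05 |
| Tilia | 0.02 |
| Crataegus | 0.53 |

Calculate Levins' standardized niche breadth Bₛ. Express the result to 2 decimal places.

0.33

Σpᵢ² = 0.02² + 0.38² + 0.05² + 0.02² + 0.53² = 0.0004 + 0.1444 + 0.0025 + 0.0004 + 0.2809 = 0.4286
B = 1 / 0.4286 = 2.3332
Bₛ = (B − 1)/(n − 1) = (2.3332 − 1)/(5 − 1) = 1.3332/4 = 0.3333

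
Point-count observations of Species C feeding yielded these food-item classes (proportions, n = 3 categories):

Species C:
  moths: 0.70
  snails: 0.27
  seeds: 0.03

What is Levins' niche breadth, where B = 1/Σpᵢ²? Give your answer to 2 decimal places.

1.77

Σpᵢ² = 0.70² + 0.27² + 0.03² = 0.4900 + 0.0729 + 0.0009 = 0.5638
B = 1 / 0.5638 = 1.7737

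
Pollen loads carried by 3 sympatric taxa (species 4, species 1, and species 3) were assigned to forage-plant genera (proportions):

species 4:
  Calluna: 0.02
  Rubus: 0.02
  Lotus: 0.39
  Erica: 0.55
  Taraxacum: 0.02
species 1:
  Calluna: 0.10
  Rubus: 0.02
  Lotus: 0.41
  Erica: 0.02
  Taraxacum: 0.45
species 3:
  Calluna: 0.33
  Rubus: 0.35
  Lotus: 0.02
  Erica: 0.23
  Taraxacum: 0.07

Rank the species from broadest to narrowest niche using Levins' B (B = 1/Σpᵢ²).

species 3 > species 1 > species 4

Σp_4ᵢ² = 0.02² + 0.02² + 0.39² + 0.55² + 0.02² = 0.0004 + 0.0004 + 0.1521 + 0.3025 + 0.0004 = 0.4558
B_4 = 1 / 0.4558 = 2.1939
Σp_1ᵢ² = 0.10² + 0.02² + 0.41² + 0.02² + 0.45² = 0.0100 + 0.0004 + 0.1681 + 0.0004 + 0.2025 = 0.3814
B_1 = 1 / 0.3814 = 2.6219
Σp_3ᵢ² = 0.33² + 0.35² + 0.02² + 0.23² + 0.07² = 0.1089 + 0.1225 + 0.0004 + 0.0529 + 0.0049 = 0.2896
B_3 = 1 / 0.2896 = 3.4530
Ranking by B (broadest → narrowest): species 3 (3.45) > species 1 (2.62) > species 4 (2.19)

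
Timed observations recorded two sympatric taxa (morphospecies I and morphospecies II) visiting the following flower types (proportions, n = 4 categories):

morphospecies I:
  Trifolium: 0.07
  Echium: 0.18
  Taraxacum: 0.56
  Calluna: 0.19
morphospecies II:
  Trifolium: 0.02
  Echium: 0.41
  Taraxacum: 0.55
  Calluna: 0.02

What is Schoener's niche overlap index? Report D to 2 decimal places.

Σ|p₁ᵢ − p₂ᵢ| = 0.05 + 0.23 + 0.01 + 0.17 = 0.46
D = 1 − ½ × 0.46 = 1 − 0.230 = 0.7700

0.77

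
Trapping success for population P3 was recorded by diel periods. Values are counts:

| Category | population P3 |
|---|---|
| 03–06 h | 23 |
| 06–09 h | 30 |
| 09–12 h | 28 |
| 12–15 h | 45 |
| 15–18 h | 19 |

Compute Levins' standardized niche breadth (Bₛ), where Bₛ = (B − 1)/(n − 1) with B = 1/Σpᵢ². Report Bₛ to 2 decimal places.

Proportions for population P3 (n=145): 23/145=0.1586, 30/145=0.2069, 28/145=0.1931, 45/145=0.3103, 19/145=0.1310
Σpᵢ² = 0.1586² + 0.2069² + 0.1931² + 0.3103² + 0.1310² = 0.025154 + 0.042808 + 0.037288 + 0.096286 + 0.017161 = 0.218697
B = 1 / 0.218697 = 4.5725
Bₛ = (B − 1)/(n − 1) = (4.5725 − 1)/(5 − 1) = 3.5725/4 = 0.8931

0.89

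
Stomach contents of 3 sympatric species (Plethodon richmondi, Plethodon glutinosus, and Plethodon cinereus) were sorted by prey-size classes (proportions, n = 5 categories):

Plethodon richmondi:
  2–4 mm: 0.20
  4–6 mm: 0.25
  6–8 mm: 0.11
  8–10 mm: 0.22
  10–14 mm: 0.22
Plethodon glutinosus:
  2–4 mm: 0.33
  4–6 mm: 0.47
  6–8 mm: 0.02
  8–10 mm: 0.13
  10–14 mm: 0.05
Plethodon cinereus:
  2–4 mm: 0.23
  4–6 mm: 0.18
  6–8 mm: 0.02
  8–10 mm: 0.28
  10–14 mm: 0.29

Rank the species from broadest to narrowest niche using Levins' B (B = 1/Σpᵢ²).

Plethodon richmondi > Plethodon cinereus > Plethodon glutinosus

Σp_richᵢ² = 0.20² + 0.25² + 0.11² + 0.22² + 0.22² = 0.0400 + 0.0625 + 0.0121 + 0.0484 + 0.0484 = 0.2114
B_rich = 1 / 0.2114 = 4.7304
Σp_glutᵢ² = 0.33² + 0.47² + 0.02² + 0.13² + 0.05² = 0.1089 + 0.2209 + 0.0004 + 0.0169 + 0.0025 = 0.3496
B_glut = 1 / 0.3496 = 2.8604
Σp_cineᵢ² = 0.23² + 0.18² + 0.02² + 0.28² + 0.29² = 0.0529 + 0.0324 + 0.0004 + 0.0784 + 0.0841 = 0.2482
B_cine = 1 / 0.2482 = 4.0290
Ranking by B (broadest → narrowest): Plethodon richmondi (4.73) > Plethodon cinereus (4.03) > Plethodon glutinosus (2.86)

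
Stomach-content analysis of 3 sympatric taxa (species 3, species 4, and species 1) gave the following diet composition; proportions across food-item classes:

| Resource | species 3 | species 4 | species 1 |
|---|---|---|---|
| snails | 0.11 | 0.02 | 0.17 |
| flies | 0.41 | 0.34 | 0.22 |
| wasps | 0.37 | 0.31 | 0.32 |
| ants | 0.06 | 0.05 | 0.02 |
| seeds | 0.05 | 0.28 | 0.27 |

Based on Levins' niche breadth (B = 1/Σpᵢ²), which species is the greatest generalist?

Σp_3ᵢ² = 0.11² + 0.41² + 0.37² + 0.06² + 0.05² = 0.0121 + 0.1681 + 0.1369 + 0.0036 + 0.0025 = 0.3232
B_3 = 1 / 0.3232 = 3.0941
Σp_4ᵢ² = 0.02² + 0.34² + 0.31² + 0.05² + 0.28² = 0.0004 + 0.1156 + 0.0961 + 0.0025 + 0.0784 = 0.2930
B_4 = 1 / 0.2930 = 3.4130
Σp_1ᵢ² = 0.17² + 0.22² + 0.32² + 0.02² + 0.27² = 0.0289 + 0.0484 + 0.1024 + 0.0004 + 0.0729 = 0.2530
B_1 = 1 / 0.2530 = 3.9526
Highest B → broadest niche (most generalist): species 1 (B = 3.95).

species 1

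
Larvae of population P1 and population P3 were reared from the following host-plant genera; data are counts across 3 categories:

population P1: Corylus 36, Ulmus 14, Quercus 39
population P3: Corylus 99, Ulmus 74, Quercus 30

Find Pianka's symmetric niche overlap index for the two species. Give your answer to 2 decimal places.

Proportions for population P1 (n=89): 36/89=0.4045, 14/89=0.1573, 39/89=0.4382
Proportions for population P3 (n=203): 99/203=0.4877, 74/203=0.3645, 30/203=0.1478
Σ p₁ᵢp₂ᵢ = 0.197275 + 0.057336 + 0.064766 = 0.319377
Σp_1ᵢ² = 0.4045² + 0.1573² + 0.4382² = 0.163620 + 0.024743 + 0.192019 = 0.380382
Σp_2ᵢ² = 0.4877² + 0.3645² + 0.1478² = 0.237851 + 0.132860 + 0.021845 = 0.392556
O = 0.319377 / √(0.380382 × 0.392556) = 0.319377 / 0.3864211 = 0.8265

0.83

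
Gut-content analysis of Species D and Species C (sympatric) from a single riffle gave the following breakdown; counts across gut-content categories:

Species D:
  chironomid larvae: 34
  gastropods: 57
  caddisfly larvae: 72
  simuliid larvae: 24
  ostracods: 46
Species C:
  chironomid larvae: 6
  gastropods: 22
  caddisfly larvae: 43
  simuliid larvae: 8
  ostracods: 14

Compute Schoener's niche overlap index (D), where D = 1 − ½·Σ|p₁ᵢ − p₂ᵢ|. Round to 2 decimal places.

Proportions for Species D (n=233): 34/233=0.1459, 57/233=0.2446, 72/233=0.3090, 24/233=0.1030, 46/233=0.1974
Proportions for Species C (n=93): 6/93=0.0645, 22/93=0.2366, 43/93=0.4624, 8/93=0.0860, 14/93=0.1505
Σ|p₁ᵢ − p₂ᵢ| = 0.0814 + 0.0080 + 0.1534 + 0.0170 + 0.0469 = 0.3067
D = 1 − ½ × 0.3067 = 1 − 0.15335 = 0.84665

0.85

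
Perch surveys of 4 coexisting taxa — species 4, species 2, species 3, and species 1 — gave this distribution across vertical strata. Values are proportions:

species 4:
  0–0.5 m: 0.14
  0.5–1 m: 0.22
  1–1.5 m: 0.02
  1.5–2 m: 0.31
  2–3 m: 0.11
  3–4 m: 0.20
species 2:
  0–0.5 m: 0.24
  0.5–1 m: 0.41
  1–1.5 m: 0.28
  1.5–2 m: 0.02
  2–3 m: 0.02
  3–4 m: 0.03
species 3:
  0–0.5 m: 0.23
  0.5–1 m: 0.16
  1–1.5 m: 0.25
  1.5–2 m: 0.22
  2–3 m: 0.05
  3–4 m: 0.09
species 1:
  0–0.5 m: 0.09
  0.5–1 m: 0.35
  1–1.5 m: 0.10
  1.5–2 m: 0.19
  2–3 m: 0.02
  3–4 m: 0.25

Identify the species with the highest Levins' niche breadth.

species 3

Σp_4ᵢ² = 0.14² + 0.22² + 0.02² + 0.31² + 0.11² + 0.20² = 0.0196 + 0.0484 + 0.0004 + 0.0961 + 0.0121 + 0.0400 = 0.2166
B_4 = 1 / 0.2166 = 4.6168
Σp_2ᵢ² = 0.24² + 0.41² + 0.28² + 0.02² + 0.02² + 0.03² = 0.0576 + 0.1681 + 0.0784 + 0.0004 + 0.0004 + 0.0009 = 0.3058
B_2 = 1 / 0.3058 = 3.2701
Σp_3ᵢ² = 0.23² + 0.16² + 0.25² + 0.22² + 0.05² + 0.09² = 0.0529 + 0.0256 + 0.0625 + 0.0484 + 0.0025 + 0.0081 = 0.2000
B_3 = 1 / 0.2000 = 5.0000
Σp_1ᵢ² = 0.09² + 0.35² + 0.10² + 0.19² + 0.02² + 0.25² = 0.0081 + 0.1225 + 0.0100 + 0.0361 + 0.0004 + 0.0625 = 0.2396
B_1 = 1 / 0.2396 = 4.1736
Highest B → broadest niche (most generalist): species 3 (B = 5.00).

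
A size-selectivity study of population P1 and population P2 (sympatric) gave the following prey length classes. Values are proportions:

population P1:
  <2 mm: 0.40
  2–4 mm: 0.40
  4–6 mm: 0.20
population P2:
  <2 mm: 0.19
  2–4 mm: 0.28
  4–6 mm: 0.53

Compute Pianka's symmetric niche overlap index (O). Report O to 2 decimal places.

0.78

Σ p₁ᵢp₂ᵢ = 0.0760 + 0.1120 + 0.1060 = 0.2940
Σp_1ᵢ² = 0.40² + 0.40² + 0.20² = 0.1600 + 0.1600 + 0.0400 = 0.3600
Σp_2ᵢ² = 0.19² + 0.28² + 0.53² = 0.0361 + 0.0784 + 0.2809 = 0.3954
O = 0.2940 / √(0.3600 × 0.3954) = 0.2940 / 0.37729 = 0.7792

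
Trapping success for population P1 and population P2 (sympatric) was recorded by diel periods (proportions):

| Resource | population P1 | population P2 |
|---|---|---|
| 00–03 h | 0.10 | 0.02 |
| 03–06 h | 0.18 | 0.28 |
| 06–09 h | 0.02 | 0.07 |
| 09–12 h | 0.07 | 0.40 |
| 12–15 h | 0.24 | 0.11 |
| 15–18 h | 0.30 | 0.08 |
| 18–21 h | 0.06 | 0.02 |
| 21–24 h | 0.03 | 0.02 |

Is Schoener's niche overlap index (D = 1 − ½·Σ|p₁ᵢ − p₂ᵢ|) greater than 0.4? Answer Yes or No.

Yes

Σ|p₁ᵢ − p₂ᵢ| = 0.08 + 0.10 + 0.05 + 0.33 + 0.13 + 0.22 + 0.04 + 0.01 = 0.96
D = 1 − ½ × 0.96 = 1 − 0.480 = 0.5200
D = 0.5200 > 0.4 → Yes.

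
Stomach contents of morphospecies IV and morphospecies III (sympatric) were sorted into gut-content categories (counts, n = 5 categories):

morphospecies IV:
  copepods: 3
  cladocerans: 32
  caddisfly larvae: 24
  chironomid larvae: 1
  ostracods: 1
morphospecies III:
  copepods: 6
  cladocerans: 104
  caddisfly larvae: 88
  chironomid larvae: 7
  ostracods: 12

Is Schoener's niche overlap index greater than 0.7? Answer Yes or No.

Yes

Proportions for morphospecies IV (n=61): 3/61=0.0492, 32/61=0.5246, 24/61=0.3934, 1/61=0.0164, 1/61=0.0164
Proportions for morphospecies III (n=217): 6/217=0.0276, 104/217=0.4793, 88/217=0.4055, 7/217=0.0323, 12/217=0.0553
Σ|p₁ᵢ − p₂ᵢ| = 0.0216 + 0.0453 + 0.0121 + 0.0159 + 0.0389 = 0.1338
D = 1 − ½ × 0.1338 = 1 − 0.06690 = 0.93310
D = 0.93310 > 0.7 → Yes.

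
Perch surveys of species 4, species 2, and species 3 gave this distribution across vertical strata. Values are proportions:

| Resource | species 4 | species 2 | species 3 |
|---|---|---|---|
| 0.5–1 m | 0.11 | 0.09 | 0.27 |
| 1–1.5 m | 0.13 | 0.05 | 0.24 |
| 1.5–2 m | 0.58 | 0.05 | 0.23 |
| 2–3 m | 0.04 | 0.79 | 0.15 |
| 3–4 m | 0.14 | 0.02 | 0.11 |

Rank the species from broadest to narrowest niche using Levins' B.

species 3 > species 4 > species 2

Σp_4ᵢ² = 0.11² + 0.13² + 0.58² + 0.04² + 0.14² = 0.0121 + 0.0169 + 0.3364 + 0.0016 + 0.0196 = 0.3866
B_4 = 1 / 0.3866 = 2.5867
Σp_2ᵢ² = 0.09² + 0.05² + 0.05² + 0.79² + 0.02² = 0.0081 + 0.0025 + 0.0025 + 0.6241 + 0.0004 = 0.6376
B_2 = 1 / 0.6376 = 1.5684
Σp_3ᵢ² = 0.27² + 0.24² + 0.23² + 0.15² + 0.11² = 0.0729 + 0.0576 + 0.0529 + 0.0225 + 0.0121 = 0.2180
B_3 = 1 / 0.2180 = 4.5872
Ranking by B (broadest → narrowest): species 3 (4.59) > species 4 (2.59) > species 2 (1.57)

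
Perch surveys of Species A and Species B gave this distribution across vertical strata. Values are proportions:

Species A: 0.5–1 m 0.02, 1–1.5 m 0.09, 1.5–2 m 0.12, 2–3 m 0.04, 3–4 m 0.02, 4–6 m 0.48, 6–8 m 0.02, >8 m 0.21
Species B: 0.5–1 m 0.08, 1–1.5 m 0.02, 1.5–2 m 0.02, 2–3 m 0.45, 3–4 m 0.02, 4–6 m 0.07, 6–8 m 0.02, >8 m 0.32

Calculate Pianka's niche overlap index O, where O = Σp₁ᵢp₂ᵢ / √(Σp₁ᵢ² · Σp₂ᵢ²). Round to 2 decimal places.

Σ p₁ᵢp₂ᵢ = 0.0016 + 0.0018 + 0.0024 + 0.0180 + 0.0004 + 0.0336 + 0.0004 + 0.0672 = 0.1254
Σp_1ᵢ² = 0.02² + 0.09² + 0.12² + 0.04² + 0.02² + 0.48² + 0.02² + 0.21² = 0.0004 + 0.0081 + 0.0144 + 0.0016 + 0.0004 + 0.2304 + 0.0004 + 0.0441 = 0.2998
Σp_2ᵢ² = 0.08² + 0.02² + 0.02² + 0.45² + 0.02² + 0.07² + 0.02² + 0.32² = 0.0064 + 0.0004 + 0.0004 + 0.2025 + 0.0004 + 0.0049 + 0.0004 + 0.1024 = 0.3178
O = 0.1254 / √(0.2998 × 0.3178) = 0.1254 / 0.30867 = 0.4063

0.41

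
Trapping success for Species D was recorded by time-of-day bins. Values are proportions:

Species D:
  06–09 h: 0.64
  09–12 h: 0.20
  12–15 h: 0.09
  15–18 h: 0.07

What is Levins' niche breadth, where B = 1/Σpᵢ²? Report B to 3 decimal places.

2.162

Σpᵢ² = 0.64² + 0.20² + 0.09² + 0.07² = 0.4096 + 0.0400 + 0.0081 + 0.0049 = 0.4626
B = 1 / 0.4626 = 2.16169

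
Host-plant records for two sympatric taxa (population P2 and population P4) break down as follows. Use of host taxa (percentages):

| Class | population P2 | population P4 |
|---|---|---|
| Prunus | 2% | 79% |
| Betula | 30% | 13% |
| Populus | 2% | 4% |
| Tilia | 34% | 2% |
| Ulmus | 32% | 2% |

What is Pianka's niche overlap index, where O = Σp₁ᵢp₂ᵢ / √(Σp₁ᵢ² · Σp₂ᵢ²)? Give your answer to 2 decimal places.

0.15

Convert percentages to proportions (divide by 100).
Σ p₁ᵢp₂ᵢ = 0.0158 + 0.0390 + 0.0008 + 0.0068 + 0.0064 = 0.0688
Σp_1ᵢ² = 0.02² + 0.30² + 0.02² + 0.34² + 0.32² = 0.0004 + 0.0900 + 0.0004 + 0.1156 + 0.1024 = 0.3088
Σp_2ᵢ² = 0.79² + 0.13² + 0.04² + 0.02² + 0.02² = 0.6241 + 0.0169 + 0.0016 + 0.0004 + 0.0004 = 0.6434
O = 0.0688 / √(0.3088 × 0.6434) = 0.0688 / 0.44574 = 0.1544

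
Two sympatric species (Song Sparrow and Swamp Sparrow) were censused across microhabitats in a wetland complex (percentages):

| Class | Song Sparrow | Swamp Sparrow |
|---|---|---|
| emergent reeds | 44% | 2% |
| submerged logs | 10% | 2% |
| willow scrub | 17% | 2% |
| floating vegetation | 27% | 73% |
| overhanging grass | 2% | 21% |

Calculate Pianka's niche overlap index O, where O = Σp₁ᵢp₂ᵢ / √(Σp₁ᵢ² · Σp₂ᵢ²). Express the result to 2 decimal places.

0.51

Convert percentages to proportions (divide by 100).
Σ p₁ᵢp₂ᵢ = 0.0088 + 0.0020 + 0.0034 + 0.1971 + 0.0042 = 0.2155
Σp_1ᵢ² = 0.44² + 0.10² + 0.17² + 0.27² + 0.02² = 0.1936 + 0.0100 + 0.0289 + 0.0729 + 0.0004 = 0.3058
Σp_2ᵢ² = 0.02² + 0.02² + 0.02² + 0.73² + 0.21² = 0.0004 + 0.0004 + 0.0004 + 0.5329 + 0.0441 = 0.5782
O = 0.2155 / √(0.3058 × 0.5782) = 0.2155 / 0.42049 = 0.5125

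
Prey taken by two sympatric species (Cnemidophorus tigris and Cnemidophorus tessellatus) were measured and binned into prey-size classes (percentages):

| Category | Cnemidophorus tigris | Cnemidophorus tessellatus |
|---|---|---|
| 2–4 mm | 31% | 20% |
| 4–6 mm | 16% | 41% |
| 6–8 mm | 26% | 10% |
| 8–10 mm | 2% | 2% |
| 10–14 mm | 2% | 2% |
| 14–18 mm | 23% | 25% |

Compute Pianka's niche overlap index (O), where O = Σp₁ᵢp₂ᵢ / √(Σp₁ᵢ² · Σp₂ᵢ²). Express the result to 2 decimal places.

Convert percentages to proportions (divide by 100).
Σ p₁ᵢp₂ᵢ = 0.0620 + 0.0656 + 0.0260 + 0.0004 + 0.0004 + 0.0575 = 0.2119
Σp_1ᵢ² = 0.31² + 0.16² + 0.26² + 0.02² + 0.02² + 0.23² = 0.0961 + 0.0256 + 0.0676 + 0.0004 + 0.0004 + 0.0529 = 0.2430
Σp_2ᵢ² = 0.20² + 0.41² + 0.10² + 0.02² + 0.02² + 0.25² = 0.0400 + 0.1681 + 0.0100 + 0.0004 + 0.0004 + 0.0625 = 0.2814
O = 0.2119 / √(0.2430 × 0.2814) = 0.2119 / 0.26150 = 0.8103

0.81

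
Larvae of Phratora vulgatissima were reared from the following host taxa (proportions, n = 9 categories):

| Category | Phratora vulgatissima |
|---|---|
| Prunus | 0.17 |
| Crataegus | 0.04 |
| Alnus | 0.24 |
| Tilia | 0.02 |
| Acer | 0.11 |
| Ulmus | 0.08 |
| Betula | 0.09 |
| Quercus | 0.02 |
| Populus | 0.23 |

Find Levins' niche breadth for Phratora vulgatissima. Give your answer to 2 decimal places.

Σpᵢ² = 0.17² + 0.04² + 0.24² + 0.02² + 0.11² + 0.08² + 0.09² + 0.02² + 0.23² = 0.0289 + 0.0016 + 0.0576 + 0.0004 + 0.0121 + 0.0064 + 0.0081 + 0.0004 + 0.0529 = 0.1684
B = 1 / 0.1684 = 5.9382

5.94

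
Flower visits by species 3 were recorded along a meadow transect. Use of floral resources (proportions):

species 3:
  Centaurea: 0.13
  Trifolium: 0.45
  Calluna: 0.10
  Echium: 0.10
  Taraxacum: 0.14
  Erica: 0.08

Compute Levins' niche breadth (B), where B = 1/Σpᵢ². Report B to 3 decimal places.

Σpᵢ² = 0.13² + 0.45² + 0.10² + 0.10² + 0.14² + 0.08² = 0.0169 + 0.2025 + 0.0100 + 0.0100 + 0.0196 + 0.0064 = 0.2654
B = 1 / 0.2654 = 3.76790

3.768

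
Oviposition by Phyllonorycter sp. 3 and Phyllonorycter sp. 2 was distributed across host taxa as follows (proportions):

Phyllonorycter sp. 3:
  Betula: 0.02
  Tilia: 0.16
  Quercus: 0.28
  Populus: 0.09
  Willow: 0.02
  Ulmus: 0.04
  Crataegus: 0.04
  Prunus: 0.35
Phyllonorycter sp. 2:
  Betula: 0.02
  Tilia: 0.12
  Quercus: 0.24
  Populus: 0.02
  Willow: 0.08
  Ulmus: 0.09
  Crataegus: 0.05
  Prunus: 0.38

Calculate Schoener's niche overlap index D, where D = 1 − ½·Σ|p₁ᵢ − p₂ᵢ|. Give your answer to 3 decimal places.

Σ|p₁ᵢ − p₂ᵢ| = 0.00 + 0.04 + 0.04 + 0.07 + 0.06 + 0.05 + 0.01 + 0.03 = 0.30
D = 1 − ½ × 0.30 = 1 − 0.150 = 0.85000

0.850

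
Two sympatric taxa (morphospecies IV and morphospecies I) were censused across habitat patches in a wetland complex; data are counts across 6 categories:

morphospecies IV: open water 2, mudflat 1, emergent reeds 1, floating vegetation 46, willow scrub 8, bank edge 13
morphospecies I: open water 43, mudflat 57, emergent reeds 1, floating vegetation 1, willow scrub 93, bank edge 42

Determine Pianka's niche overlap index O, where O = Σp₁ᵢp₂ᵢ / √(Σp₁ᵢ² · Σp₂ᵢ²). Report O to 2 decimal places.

0.24

Proportions for morphospecies IV (n=71): 2/71=0.0282, 1/71=0.0141, 1/71=0.0141, 46/71=0.6479, 8/71=0.1127, 13/71=0.1831
Proportions for morphospecies I (n=237): 43/237=0.1814, 57/237=0.2405, 1/237=0.0042, 1/237=0.0042, 93/237=0.3924, 42/237=0.1772
Σ p₁ᵢp₂ᵢ = 0.005115 + 0.003391 + 0.000059 + 0.002721 + 0.044223 + 0.032445 = 0.087954
Σp_1ᵢ² = 0.0282² + 0.0141² + 0.0141² + 0.6479² + 0.1127² + 0.1831² = 0.000795 + 0.000199 + 0.000199 + 0.419774 + 0.012701 + 0.033526 = 0.467194
Σp_2ᵢ² = 0.1814² + 0.2405² + 0.0042² + 0.0042² + 0.3924² + 0.1772² = 0.032906 + 0.057840 + 0.000018 + 0.000018 + 0.153978 + 0.031400 = 0.276160
O = 0.087954 / √(0.467194 × 0.276160) = 0.087954 / 0.3591940 = 0.2449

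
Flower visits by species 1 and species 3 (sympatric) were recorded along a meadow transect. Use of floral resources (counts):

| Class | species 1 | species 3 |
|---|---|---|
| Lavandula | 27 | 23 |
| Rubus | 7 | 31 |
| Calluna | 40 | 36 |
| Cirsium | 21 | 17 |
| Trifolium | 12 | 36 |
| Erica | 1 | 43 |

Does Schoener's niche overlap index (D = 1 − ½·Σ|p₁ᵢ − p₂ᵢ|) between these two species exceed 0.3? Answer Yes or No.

Yes

Proportions for species 1 (n=108): 27/108=0.2500, 7/108=0.0648, 40/108=0.3704, 21/108=0.1944, 12/108=0.1111, 1/108=0.0093
Proportions for species 3 (n=186): 23/186=0.1237, 31/186=0.1667, 36/186=0.1935, 17/186=0.0914, 36/186=0.1935, 43/186=0.2312
Σ|p₁ᵢ − p₂ᵢ| = 0.1263 + 0.1019 + 0.1769 + 0.1030 + 0.0824 + 0.2219 = 0.8124
D = 1 − ½ × 0.8124 = 1 − 0.40620 = 0.59380
D = 0.59380 > 0.3 → Yes.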